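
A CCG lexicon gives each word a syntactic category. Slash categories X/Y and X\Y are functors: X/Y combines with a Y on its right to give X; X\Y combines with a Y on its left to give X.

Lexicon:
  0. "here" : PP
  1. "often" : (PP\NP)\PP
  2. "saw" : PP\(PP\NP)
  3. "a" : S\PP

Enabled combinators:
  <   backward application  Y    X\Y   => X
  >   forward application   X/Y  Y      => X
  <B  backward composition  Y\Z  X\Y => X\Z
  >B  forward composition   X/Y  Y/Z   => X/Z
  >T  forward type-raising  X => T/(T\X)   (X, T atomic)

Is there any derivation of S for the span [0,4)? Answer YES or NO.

YES

[0,4] S   <
  [0,3] PP   <
    [0,2] PP\NP   <
      [0,1] "here" : PP
      [1,2] "often" : (PP\NP)\PP
    [2,3] "saw" : PP\(PP\NP)
  [3,4] "a" : S\PP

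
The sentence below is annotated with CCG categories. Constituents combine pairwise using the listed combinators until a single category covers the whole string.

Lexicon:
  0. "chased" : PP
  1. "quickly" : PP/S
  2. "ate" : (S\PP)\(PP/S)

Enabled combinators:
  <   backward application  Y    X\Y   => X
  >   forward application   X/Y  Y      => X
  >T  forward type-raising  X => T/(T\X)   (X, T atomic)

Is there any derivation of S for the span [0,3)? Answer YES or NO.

[0,3] S   <
  [0,1] "chased" : PP
  [1,3] S\PP   <
    [1,2] "quickly" : PP/S
    [2,3] "ate" : (S\PP)\(PP/S)

YES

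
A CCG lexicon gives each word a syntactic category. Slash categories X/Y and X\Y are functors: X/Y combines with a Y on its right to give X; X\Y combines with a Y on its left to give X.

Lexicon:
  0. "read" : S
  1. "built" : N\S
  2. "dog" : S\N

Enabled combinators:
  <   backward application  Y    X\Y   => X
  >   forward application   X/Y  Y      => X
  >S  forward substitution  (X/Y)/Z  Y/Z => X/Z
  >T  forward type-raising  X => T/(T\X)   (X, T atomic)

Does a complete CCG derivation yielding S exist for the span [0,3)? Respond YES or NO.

YES

[0,3] S   <
  [0,2] N   >
    [0,1] N/(N\S)   >T
      [0,1] "read" : S
    [1,2] "built" : N\S
  [2,3] "dog" : S\N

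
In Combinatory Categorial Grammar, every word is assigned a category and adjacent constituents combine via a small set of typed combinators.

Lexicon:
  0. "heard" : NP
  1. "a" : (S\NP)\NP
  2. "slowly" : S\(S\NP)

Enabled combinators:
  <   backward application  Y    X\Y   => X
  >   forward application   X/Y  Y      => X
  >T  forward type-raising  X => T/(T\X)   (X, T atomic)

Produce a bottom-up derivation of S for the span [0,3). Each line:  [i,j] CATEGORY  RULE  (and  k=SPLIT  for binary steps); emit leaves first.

[0,1] NP  lex  "heard"
[1,2] (S\NP)\NP  lex  "a"
[0,2] S\NP  <  k=1
[2,3] S\(S\NP)  lex  "slowly"
[0,3] S  <  k=2

[0,3] S   <
  [0,2] S\NP   <
    [0,1] "heard" : NP
    [1,2] "a" : (S\NP)\NP
  [2,3] "slowly" : S\(S\NP)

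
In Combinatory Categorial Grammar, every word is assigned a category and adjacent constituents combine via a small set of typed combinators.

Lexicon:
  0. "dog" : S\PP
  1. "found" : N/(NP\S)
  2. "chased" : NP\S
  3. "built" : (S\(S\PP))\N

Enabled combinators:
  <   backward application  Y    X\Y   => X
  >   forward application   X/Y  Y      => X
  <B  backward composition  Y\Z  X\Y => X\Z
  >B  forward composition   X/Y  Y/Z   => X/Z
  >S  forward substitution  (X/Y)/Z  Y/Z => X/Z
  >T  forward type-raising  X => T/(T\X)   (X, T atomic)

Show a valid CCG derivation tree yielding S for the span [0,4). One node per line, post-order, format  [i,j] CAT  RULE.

[0,1] S\PP  lex  "dog"
[1,2] N/(NP\S)  lex  "found"
[2,3] NP\S  lex  "chased"
[1,3] N  >  k=2
[3,4] (S\(S\PP))\N  lex  "built"
[1,4] S\(S\PP)  <  k=3
[0,4] S  <  k=1

[0,4] S   <
  [0,1] "dog" : S\PP
  [1,4] S\(S\PP)   <
    [1,3] N   >
      [1,2] "found" : N/(NP\S)
      [2,3] "chased" : NP\S
    [3,4] "built" : (S\(S\PP))\N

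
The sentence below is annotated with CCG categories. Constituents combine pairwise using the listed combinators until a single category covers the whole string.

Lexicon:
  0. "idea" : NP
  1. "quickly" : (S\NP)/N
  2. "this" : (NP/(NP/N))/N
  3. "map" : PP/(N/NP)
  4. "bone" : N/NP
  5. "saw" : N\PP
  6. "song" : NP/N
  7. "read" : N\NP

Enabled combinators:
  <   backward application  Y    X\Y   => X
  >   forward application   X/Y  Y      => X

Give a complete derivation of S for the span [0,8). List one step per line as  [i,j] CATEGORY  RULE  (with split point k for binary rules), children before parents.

[0,1] NP  lex  "idea"
[1,2] (S\NP)/N  lex  "quickly"
[2,3] (NP/(NP/N))/N  lex  "this"
[3,4] PP/(N/NP)  lex  "map"
[4,5] N/NP  lex  "bone"
[3,5] PP  >  k=4
[5,6] N\PP  lex  "saw"
[3,6] N  <  k=5
[2,6] NP/(NP/N)  >  k=3
[6,7] NP/N  lex  "song"
[2,7] NP  >  k=6
[7,8] N\NP  lex  "read"
[2,8] N  <  k=7
[1,8] S\NP  >  k=2
[0,8] S  <  k=1

[0,8] S   <
  [0,1] "idea" : NP
  [1,8] S\NP   >
    [1,2] "quickly" : (S\NP)/N
    [2,8] N   <
      [2,7] NP   >
        [2,6] NP/(NP/N)   >
          [2,3] "this" : (NP/(NP/N))/N
          [3,6] N   <
            [3,5] PP   >
              [3,4] "map" : PP/(N/NP)
              [4,5] "bone" : N/NP
            [5,6] "saw" : N\PP
        [6,7] "song" : NP/N
      [7,8] "read" : N\NP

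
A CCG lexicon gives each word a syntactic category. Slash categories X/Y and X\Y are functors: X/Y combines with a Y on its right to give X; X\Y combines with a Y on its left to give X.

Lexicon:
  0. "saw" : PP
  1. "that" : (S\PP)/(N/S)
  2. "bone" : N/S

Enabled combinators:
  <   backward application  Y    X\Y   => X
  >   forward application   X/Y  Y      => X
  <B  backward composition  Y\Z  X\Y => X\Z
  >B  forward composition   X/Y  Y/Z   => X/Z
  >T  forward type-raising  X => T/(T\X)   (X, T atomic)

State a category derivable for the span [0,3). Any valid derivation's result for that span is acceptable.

S

[0,3] S   <
  [0,1] "saw" : PP
  [1,3] S\PP   >
    [1,2] "that" : (S\PP)/(N/S)
    [2,3] "bone" : N/S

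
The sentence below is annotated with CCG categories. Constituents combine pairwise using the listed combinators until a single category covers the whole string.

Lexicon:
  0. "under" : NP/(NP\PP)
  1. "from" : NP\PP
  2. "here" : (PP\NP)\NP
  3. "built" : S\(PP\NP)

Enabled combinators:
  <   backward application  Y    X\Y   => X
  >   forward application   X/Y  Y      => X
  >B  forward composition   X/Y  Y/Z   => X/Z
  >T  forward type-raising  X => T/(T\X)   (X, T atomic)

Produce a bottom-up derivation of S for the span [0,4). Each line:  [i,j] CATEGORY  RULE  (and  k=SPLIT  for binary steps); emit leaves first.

[0,1] NP/(NP\PP)  lex  "under"
[1,2] NP\PP  lex  "from"
[0,2] NP  >  k=1
[2,3] (PP\NP)\NP  lex  "here"
[0,3] PP\NP  <  k=2
[3,4] S\(PP\NP)  lex  "built"
[0,4] S  <  k=3

[0,4] S   <
  [0,3] PP\NP   <
    [0,2] NP   >
      [0,1] "under" : NP/(NP\PP)
      [1,2] "from" : NP\PP
    [2,3] "here" : (PP\NP)\NP
  [3,4] "built" : S\(PP\NP)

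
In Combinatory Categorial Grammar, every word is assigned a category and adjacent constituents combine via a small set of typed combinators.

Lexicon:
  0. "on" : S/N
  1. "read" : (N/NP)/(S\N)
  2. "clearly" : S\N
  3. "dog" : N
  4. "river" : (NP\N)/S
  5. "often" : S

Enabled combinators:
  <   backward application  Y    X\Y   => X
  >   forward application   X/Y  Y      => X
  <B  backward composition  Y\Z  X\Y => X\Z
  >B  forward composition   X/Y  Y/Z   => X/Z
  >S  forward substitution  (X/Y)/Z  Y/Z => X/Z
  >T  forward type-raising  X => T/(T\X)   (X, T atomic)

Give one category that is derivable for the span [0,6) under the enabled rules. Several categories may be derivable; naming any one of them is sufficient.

S

[0,6] S   >
  [0,3] S/NP   >B
    [0,1] "on" : S/N
    [1,3] N/NP   >
      [1,2] "read" : (N/NP)/(S\N)
      [2,3] "clearly" : S\N
  [3,6] NP   <
    [3,4] "dog" : N
    [4,6] NP\N   >
      [4,5] "river" : (NP\N)/S
      [5,6] "often" : S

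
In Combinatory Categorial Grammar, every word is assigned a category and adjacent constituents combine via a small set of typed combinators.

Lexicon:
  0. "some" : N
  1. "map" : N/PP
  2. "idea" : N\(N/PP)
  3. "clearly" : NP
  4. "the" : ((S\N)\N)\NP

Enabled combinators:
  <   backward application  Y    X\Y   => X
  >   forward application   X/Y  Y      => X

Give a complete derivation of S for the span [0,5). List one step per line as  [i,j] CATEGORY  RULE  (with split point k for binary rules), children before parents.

[0,1] N  lex  "some"
[1,2] N/PP  lex  "map"
[2,3] N\(N/PP)  lex  "idea"
[1,3] N  <  k=2
[3,4] NP  lex  "clearly"
[4,5] ((S\N)\N)\NP  lex  "the"
[3,5] (S\N)\N  <  k=4
[1,5] S\N  <  k=3
[0,5] S  <  k=1

[0,5] S   <
  [0,1] "some" : N
  [1,5] S\N   <
    [1,3] N   <
      [1,2] "map" : N/PP
      [2,3] "idea" : N\(N/PP)
    [3,5] (S\N)\N   <
      [3,4] "clearly" : NP
      [4,5] "the" : ((S\N)\N)\NP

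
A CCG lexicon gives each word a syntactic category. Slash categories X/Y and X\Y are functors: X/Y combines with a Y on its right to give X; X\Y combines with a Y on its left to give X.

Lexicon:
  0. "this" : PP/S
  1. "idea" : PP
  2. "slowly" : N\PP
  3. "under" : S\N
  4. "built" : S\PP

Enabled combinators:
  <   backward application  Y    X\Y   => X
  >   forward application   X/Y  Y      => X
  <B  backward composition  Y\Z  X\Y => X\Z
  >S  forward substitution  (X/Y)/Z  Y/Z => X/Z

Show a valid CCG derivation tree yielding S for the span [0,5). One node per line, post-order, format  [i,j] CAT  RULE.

[0,5] S   <
  [0,4] PP   >
    [0,1] "this" : PP/S
    [1,4] S   <
      [1,3] N   <
        [1,2] "idea" : PP
        [2,3] "slowly" : N\PP
      [3,4] "under" : S\N
  [4,5] "built" : S\PP

[0,1] PP/S  lex  "this"
[1,2] PP  lex  "idea"
[2,3] N\PP  lex  "slowly"
[1,3] N  <  k=2
[3,4] S\N  lex  "under"
[1,4] S  <  k=3
[0,4] PP  >  k=1
[4,5] S\PP  lex  "built"
[0,5] S  <  k=4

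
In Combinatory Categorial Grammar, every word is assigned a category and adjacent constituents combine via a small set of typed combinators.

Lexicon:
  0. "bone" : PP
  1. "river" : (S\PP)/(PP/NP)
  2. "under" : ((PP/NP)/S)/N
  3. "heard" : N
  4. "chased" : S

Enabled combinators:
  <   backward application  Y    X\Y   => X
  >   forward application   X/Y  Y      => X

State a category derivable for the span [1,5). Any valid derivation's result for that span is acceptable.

S\PP

[0,5] S   <
  [0,1] "bone" : PP
  [1,5] S\PP   >
    [1,2] "river" : (S\PP)/(PP/NP)
    [2,5] PP/NP   >
      [2,4] (PP/NP)/S   >
        [2,3] "under" : ((PP/NP)/S)/N
        [3,4] "heard" : N
      [4,5] "chased" : S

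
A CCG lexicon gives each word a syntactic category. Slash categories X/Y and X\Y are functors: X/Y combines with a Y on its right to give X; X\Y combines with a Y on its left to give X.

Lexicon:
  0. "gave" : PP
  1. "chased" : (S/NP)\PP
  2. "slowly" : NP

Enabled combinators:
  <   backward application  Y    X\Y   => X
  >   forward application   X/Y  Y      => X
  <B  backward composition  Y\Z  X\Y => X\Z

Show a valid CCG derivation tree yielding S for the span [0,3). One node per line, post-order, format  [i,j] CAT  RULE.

[0,1] PP  lex  "gave"
[1,2] (S/NP)\PP  lex  "chased"
[0,2] S/NP  <  k=1
[2,3] NP  lex  "slowly"
[0,3] S  >  k=2

[0,3] S   >
  [0,2] S/NP   <
    [0,1] "gave" : PP
    [1,2] "chased" : (S/NP)\PP
  [2,3] "slowly" : NP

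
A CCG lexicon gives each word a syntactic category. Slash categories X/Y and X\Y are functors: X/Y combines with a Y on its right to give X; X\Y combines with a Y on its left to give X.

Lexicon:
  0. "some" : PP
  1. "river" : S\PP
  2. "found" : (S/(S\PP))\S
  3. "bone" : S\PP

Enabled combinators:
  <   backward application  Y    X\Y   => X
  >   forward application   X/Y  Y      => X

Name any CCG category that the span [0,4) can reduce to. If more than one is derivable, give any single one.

[0,4] S   >
  [0,3] S/(S\PP)   <
    [0,2] S   <
      [0,1] "some" : PP
      [1,2] "river" : S\PP
    [2,3] "found" : (S/(S\PP))\S
  [3,4] "bone" : S\PP

S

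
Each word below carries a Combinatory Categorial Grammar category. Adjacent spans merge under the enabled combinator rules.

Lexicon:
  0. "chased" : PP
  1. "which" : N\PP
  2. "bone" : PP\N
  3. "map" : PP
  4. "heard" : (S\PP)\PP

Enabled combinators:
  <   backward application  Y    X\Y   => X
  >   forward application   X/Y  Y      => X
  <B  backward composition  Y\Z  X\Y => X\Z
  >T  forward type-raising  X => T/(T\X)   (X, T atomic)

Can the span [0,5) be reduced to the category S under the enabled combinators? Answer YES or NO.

[0,5] S   <
  [0,2] N   <
    [0,1] "chased" : PP
    [1,2] "which" : N\PP
  [2,5] S\N   <B
    [2,3] "bone" : PP\N
    [3,5] S\PP   <
      [3,4] "map" : PP
      [4,5] "heard" : (S\PP)\PP

YES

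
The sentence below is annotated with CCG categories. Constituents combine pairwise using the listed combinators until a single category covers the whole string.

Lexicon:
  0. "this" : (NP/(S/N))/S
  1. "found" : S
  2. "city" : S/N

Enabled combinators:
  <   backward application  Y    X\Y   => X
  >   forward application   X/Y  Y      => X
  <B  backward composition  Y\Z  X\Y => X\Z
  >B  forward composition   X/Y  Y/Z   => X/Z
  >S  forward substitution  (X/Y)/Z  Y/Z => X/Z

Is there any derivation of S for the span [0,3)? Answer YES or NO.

(NP/(S/N))/S S S/N
CKY chart[0,3] = {NP}; S ∉ chart

NO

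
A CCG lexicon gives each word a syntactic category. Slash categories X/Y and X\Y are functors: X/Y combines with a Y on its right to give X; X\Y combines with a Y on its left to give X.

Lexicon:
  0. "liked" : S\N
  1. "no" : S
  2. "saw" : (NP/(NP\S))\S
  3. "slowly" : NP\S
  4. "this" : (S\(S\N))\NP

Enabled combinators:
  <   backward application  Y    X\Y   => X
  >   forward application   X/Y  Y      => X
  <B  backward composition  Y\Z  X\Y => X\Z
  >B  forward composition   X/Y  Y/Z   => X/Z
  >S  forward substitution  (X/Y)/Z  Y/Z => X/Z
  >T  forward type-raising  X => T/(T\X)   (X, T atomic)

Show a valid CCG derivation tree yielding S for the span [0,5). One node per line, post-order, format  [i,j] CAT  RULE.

[0,5] S   <
  [0,1] "liked" : S\N
  [1,5] S\(S\N)   <
    [1,4] NP   >
      [1,3] NP/(NP\S)   <
        [1,2] "no" : S
        [2,3] "saw" : (NP/(NP\S))\S
      [3,4] "slowly" : NP\S
    [4,5] "this" : (S\(S\N))\NP

[0,1] S\N  lex  "liked"
[1,2] S  lex  "no"
[2,3] (NP/(NP\S))\S  lex  "saw"
[1,3] NP/(NP\S)  <  k=2
[3,4] NP\S  lex  "slowly"
[1,4] NP  >  k=3
[4,5] (S\(S\N))\NP  lex  "this"
[1,5] S\(S\N)  <  k=4
[0,5] S  <  k=1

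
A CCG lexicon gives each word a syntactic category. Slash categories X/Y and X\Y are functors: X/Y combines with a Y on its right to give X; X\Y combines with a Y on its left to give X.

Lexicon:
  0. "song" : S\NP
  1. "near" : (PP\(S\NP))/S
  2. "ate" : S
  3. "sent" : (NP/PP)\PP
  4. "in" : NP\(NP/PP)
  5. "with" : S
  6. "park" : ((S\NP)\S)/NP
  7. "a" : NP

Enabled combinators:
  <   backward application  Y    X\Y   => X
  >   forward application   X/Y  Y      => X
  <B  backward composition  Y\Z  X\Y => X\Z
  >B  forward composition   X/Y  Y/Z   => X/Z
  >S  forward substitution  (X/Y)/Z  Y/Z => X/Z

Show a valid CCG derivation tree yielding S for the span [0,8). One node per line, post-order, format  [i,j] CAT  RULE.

[0,1] S\NP  lex  "song"
[1,2] (PP\(S\NP))/S  lex  "near"
[2,3] S  lex  "ate"
[1,3] PP\(S\NP)  >  k=2
[0,3] PP  <  k=1
[3,4] (NP/PP)\PP  lex  "sent"
[4,5] NP\(NP/PP)  lex  "in"
[3,5] NP\PP  <B  k=4
[5,6] S  lex  "with"
[6,7] ((S\NP)\S)/NP  lex  "park"
[7,8] NP  lex  "a"
[6,8] (S\NP)\S  >  k=7
[5,8] S\NP  <  k=6
[3,8] S\PP  <B  k=5
[0,8] S  <  k=3

[0,8] S   <
  [0,3] PP   <
    [0,1] "song" : S\NP
    [1,3] PP\(S\NP)   >
      [1,2] "near" : (PP\(S\NP))/S
      [2,3] "ate" : S
  [3,8] S\PP   <B
    [3,5] NP\PP   <B
      [3,4] "sent" : (NP/PP)\PP
      [4,5] "in" : NP\(NP/PP)
    [5,8] S\NP   <
      [5,6] "with" : S
      [6,8] (S\NP)\S   >
        [6,7] "park" : ((S\NP)\S)/NP
        [7,8] "a" : NP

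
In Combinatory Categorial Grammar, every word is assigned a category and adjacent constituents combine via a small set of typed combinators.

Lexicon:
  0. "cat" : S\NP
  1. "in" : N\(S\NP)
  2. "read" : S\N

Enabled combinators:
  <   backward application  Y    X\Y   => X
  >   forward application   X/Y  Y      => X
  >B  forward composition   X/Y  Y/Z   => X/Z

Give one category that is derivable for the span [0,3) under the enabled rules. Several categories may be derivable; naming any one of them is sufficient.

S

[0,3] S   <
  [0,2] N   <
    [0,1] "cat" : S\NP
    [1,2] "in" : N\(S\NP)
  [2,3] "read" : S\N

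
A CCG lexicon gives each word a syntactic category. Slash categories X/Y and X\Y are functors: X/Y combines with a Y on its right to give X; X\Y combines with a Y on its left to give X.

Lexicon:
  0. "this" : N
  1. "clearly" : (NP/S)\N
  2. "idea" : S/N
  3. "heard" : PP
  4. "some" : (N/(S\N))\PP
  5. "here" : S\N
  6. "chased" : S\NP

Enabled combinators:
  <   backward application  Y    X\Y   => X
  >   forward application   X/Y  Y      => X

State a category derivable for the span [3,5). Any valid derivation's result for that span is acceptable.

N/(S\N)

[0,7] S   <
  [0,6] NP   >
    [0,2] NP/S   <
      [0,1] "this" : N
      [1,2] "clearly" : (NP/S)\N
    [2,6] S   >
      [2,3] "idea" : S/N
      [3,6] N   >
        [3,5] N/(S\N)   <
          [3,4] "heard" : PP
          [4,5] "some" : (N/(S\N))\PP
        [5,6] "here" : S\N
  [6,7] "chased" : S\NP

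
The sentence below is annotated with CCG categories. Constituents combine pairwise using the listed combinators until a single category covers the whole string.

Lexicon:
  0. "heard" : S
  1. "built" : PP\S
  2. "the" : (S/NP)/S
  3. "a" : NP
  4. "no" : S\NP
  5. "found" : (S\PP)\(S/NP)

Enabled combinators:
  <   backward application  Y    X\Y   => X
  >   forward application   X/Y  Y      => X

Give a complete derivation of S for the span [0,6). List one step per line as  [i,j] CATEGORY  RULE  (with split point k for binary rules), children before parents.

[0,1] S  lex  "heard"
[1,2] PP\S  lex  "built"
[0,2] PP  <  k=1
[2,3] (S/NP)/S  lex  "the"
[3,4] NP  lex  "a"
[4,5] S\NP  lex  "no"
[3,5] S  <  k=4
[2,5] S/NP  >  k=3
[5,6] (S\PP)\(S/NP)  lex  "found"
[2,6] S\PP  <  k=5
[0,6] S  <  k=2

[0,6] S   <
  [0,2] PP   <
    [0,1] "heard" : S
    [1,2] "built" : PP\S
  [2,6] S\PP   <
    [2,5] S/NP   >
      [2,3] "the" : (S/NP)/S
      [3,5] S   <
        [3,4] "a" : NP
        [4,5] "no" : S\NP
    [5,6] "found" : (S\PP)\(S/NP)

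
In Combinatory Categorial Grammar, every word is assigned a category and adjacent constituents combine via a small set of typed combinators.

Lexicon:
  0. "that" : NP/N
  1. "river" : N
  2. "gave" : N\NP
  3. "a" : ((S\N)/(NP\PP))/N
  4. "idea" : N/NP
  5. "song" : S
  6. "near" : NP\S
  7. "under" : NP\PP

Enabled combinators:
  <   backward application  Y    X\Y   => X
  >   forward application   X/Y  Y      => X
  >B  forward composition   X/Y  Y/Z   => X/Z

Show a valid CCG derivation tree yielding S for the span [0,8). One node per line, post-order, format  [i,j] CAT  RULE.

[0,1] NP/N  lex  "that"
[1,2] N  lex  "river"
[0,2] NP  >  k=1
[2,3] N\NP  lex  "gave"
[0,3] N  <  k=2
[3,4] ((S\N)/(NP\PP))/N  lex  "a"
[4,5] N/NP  lex  "idea"
[5,6] S  lex  "song"
[6,7] NP\S  lex  "near"
[5,7] NP  <  k=6
[4,7] N  >  k=5
[3,7] (S\N)/(NP\PP)  >  k=4
[7,8] NP\PP  lex  "under"
[3,8] S\N  >  k=7
[0,8] S  <  k=3

[0,8] S   <
  [0,3] N   <
    [0,2] NP   >
      [0,1] "that" : NP/N
      [1,2] "river" : N
    [2,3] "gave" : N\NP
  [3,8] S\N   >
    [3,7] (S\N)/(NP\PP)   >
      [3,4] "a" : ((S\N)/(NP\PP))/N
      [4,7] N   >
        [4,5] "idea" : N/NP
        [5,7] NP   <
          [5,6] "song" : S
          [6,7] "near" : NP\S
    [7,8] "under" : NP\PP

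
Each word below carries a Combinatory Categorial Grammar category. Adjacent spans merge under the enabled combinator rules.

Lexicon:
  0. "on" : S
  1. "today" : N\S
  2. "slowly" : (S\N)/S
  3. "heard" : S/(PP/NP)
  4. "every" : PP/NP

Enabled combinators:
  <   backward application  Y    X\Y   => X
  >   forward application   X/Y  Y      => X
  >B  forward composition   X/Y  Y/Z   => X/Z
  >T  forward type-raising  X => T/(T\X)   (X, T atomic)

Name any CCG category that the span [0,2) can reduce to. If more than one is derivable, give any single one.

[0,5] S   <
  [0,2] N   >
    [0,1] N/(N\S)   >T
      [0,1] "on" : S
    [1,2] "today" : N\S
  [2,5] S\N   >
    [2,3] "slowly" : (S\N)/S
    [3,5] S   >
      [3,4] "heard" : S/(PP/NP)
      [4,5] "every" : PP/NP

N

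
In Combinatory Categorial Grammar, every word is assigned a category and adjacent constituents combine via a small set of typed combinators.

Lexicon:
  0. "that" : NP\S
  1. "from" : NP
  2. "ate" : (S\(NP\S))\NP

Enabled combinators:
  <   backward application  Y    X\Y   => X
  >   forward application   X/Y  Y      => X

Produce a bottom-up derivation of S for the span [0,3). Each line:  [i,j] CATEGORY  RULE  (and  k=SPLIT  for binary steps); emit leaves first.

[0,1] NP\S  lex  "that"
[1,2] NP  lex  "from"
[2,3] (S\(NP\S))\NP  lex  "ate"
[1,3] S\(NP\S)  <  k=2
[0,3] S  <  k=1

[0,3] S   <
  [0,1] "that" : NP\S
  [1,3] S\(NP\S)   <
    [1,2] "from" : NP
    [2,3] "ate" : (S\(NP\S))\NP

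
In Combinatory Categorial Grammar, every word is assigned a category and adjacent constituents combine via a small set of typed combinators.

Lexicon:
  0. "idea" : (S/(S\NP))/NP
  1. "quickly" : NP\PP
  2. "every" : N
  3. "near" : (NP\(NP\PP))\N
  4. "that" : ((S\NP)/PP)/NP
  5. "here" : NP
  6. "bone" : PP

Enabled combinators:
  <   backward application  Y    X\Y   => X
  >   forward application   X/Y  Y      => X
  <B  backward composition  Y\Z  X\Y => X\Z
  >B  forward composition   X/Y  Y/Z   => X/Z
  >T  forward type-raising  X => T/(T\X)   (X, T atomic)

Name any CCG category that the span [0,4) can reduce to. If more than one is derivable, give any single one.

S/(S\NP)

[0,7] S   >
  [0,4] S/(S\NP)   >
    [0,1] "idea" : (S/(S\NP))/NP
    [1,4] NP   <
      [1,2] "quickly" : NP\PP
      [2,4] NP\(NP\PP)   <
        [2,3] "every" : N
        [3,4] "near" : (NP\(NP\PP))\N
  [4,7] S\NP   >
    [4,6] (S\NP)/PP   >
      [4,5] "that" : ((S\NP)/PP)/NP
      [5,6] "here" : NP
    [6,7] "bone" : PP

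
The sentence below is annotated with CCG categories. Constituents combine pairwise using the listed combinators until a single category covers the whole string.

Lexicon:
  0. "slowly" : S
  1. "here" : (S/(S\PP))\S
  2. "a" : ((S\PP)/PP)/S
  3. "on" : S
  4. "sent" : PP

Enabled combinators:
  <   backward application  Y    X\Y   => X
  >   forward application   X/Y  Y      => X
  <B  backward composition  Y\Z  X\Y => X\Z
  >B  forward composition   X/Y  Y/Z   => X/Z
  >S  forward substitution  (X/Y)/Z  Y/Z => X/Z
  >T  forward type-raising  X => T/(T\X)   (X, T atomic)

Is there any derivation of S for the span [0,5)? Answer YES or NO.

YES

[0,5] S   >
  [0,2] S/(S\PP)   <
    [0,1] "slowly" : S
    [1,2] "here" : (S/(S\PP))\S
  [2,5] S\PP   >
    [2,4] (S\PP)/PP   >
      [2,3] "a" : ((S\PP)/PP)/S
      [3,4] "on" : S
    [4,5] "sent" : PP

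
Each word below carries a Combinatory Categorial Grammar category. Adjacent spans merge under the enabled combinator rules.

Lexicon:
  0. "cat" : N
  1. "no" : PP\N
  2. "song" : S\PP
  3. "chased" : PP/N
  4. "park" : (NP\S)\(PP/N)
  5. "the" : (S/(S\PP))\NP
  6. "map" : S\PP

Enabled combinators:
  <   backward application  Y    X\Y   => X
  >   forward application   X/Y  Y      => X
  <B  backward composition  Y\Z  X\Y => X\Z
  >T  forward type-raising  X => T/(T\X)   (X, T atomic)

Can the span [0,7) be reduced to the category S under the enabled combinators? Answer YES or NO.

YES

[0,7] S   >
  [0,6] S/(S\PP)   <
    [0,5] NP   <
      [0,1] "cat" : N
      [1,5] NP\N   <B
        [1,3] S\N   <B
          [1,2] "no" : PP\N
          [2,3] "song" : S\PP
        [3,5] NP\S   <
          [3,4] "chased" : PP/N
          [4,5] "park" : (NP\S)\(PP/N)
    [5,6] "the" : (S/(S\PP))\NP
  [6,7] "map" : S\PP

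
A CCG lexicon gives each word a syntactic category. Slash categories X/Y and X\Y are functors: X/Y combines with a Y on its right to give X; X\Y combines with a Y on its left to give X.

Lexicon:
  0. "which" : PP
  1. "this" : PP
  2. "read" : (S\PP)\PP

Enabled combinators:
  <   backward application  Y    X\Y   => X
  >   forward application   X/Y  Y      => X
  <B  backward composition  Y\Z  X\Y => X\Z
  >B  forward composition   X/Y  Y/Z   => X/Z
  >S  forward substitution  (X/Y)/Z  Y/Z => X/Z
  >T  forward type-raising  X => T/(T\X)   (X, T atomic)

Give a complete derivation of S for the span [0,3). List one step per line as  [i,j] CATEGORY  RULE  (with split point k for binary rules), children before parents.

[0,1] PP  lex  "which"
[1,2] PP  lex  "this"
[2,3] (S\PP)\PP  lex  "read"
[1,3] S\PP  <  k=2
[0,3] S  <  k=1

[0,3] S   <
  [0,1] "which" : PP
  [1,3] S\PP   <
    [1,2] "this" : PP
    [2,3] "read" : (S\PP)\PP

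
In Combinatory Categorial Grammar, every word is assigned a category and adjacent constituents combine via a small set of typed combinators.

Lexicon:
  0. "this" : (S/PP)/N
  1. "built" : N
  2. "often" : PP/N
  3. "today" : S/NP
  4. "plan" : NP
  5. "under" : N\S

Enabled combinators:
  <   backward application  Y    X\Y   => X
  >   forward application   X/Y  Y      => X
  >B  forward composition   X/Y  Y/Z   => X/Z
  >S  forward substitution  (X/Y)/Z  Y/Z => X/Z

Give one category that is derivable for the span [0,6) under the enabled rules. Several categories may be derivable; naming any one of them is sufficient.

S

[0,6] S   >
  [0,2] S/PP   >
    [0,1] "this" : (S/PP)/N
    [1,2] "built" : N
  [2,6] PP   >
    [2,3] "often" : PP/N
    [3,6] N   <
      [3,5] S   >
        [3,4] "today" : S/NP
        [4,5] "plan" : NP
      [5,6] "under" : N\S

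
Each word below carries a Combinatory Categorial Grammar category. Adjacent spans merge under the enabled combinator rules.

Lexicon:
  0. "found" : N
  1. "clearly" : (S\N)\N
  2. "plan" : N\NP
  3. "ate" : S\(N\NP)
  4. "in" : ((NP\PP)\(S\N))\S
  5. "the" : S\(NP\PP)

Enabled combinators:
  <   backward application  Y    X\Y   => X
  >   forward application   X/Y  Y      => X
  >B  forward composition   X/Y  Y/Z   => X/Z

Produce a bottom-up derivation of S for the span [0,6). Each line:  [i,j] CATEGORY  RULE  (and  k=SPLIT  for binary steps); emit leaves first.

[0,1] N  lex  "found"
[1,2] (S\N)\N  lex  "clearly"
[0,2] S\N  <  k=1
[2,3] N\NP  lex  "plan"
[3,4] S\(N\NP)  lex  "ate"
[2,4] S  <  k=3
[4,5] ((NP\PP)\(S\N))\S  lex  "in"
[2,5] (NP\PP)\(S\N)  <  k=4
[0,5] NP\PP  <  k=2
[5,6] S\(NP\PP)  lex  "the"
[0,6] S  <  k=5

[0,6] S   <
  [0,5] NP\PP   <
    [0,2] S\N   <
      [0,1] "found" : N
      [1,2] "clearly" : (S\N)\N
    [2,5] (NP\PP)\(S\N)   <
      [2,4] S   <
        [2,3] "plan" : N\NP
        [3,4] "ate" : S\(N\NP)
      [4,5] "in" : ((NP\PP)\(S\N))\S
  [5,6] "the" : S\(NP\PP)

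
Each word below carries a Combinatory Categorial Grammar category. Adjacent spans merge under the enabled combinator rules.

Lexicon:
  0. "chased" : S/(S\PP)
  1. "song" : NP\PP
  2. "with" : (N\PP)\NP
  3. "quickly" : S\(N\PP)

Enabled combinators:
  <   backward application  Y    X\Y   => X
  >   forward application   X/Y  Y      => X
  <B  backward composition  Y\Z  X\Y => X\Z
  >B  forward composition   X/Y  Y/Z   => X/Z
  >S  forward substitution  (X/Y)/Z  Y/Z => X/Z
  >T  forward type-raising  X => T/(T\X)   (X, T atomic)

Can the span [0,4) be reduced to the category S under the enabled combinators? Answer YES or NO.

YES

[0,4] S   >
  [0,1] "chased" : S/(S\PP)
  [1,4] S\PP   <B
    [1,2] "song" : NP\PP
    [2,4] S\NP   <B
      [2,3] "with" : (N\PP)\NP
      [3,4] "quickly" : S\(N\PP)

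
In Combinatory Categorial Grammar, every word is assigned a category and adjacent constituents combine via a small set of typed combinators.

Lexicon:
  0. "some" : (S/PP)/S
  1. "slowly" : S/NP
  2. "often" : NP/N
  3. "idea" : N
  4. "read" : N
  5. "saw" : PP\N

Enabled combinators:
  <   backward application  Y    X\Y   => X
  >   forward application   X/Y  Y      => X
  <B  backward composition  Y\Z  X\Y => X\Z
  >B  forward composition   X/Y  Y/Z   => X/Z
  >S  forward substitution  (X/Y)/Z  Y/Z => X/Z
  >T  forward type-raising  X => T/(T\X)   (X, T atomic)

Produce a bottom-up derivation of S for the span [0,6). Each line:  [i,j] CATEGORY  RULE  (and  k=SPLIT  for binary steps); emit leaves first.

[0,6] S   >
  [0,4] S/PP   >
    [0,1] "some" : (S/PP)/S
    [1,4] S   >
      [1,2] "slowly" : S/NP
      [2,4] NP   >
        [2,3] "often" : NP/N
        [3,4] "idea" : N
  [4,6] PP   <
    [4,5] "read" : N
    [5,6] "saw" : PP\N

[0,1] (S/PP)/S  lex  "some"
[1,2] S/NP  lex  "slowly"
[2,3] NP/N  lex  "often"
[3,4] N  lex  "idea"
[2,4] NP  >  k=3
[1,4] S  >  k=2
[0,4] S/PP  >  k=1
[4,5] N  lex  "read"
[5,6] PP\N  lex  "saw"
[4,6] PP  <  k=5
[0,6] S  >  k=4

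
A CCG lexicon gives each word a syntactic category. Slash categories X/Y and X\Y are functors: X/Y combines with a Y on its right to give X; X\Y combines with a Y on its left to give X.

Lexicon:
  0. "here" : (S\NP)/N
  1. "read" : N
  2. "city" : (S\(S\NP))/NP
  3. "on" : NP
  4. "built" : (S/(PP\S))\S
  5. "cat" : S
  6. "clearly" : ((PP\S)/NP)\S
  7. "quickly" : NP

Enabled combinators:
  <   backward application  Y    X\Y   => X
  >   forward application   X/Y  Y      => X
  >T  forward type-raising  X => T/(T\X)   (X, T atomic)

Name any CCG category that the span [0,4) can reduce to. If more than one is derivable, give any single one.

S

[0,8] S   >
  [0,5] S/(PP\S)   <
    [0,4] S   <
      [0,2] S\NP   >
        [0,1] "here" : (S\NP)/N
        [1,2] "read" : N
      [2,4] S\(S\NP)   >
        [2,3] "city" : (S\(S\NP))/NP
        [3,4] "on" : NP
    [4,5] "built" : (S/(PP\S))\S
  [5,8] PP\S   >
    [5,7] (PP\S)/NP   <
      [5,6] "cat" : S
      [6,7] "clearly" : ((PP\S)/NP)\S
    [7,8] "quickly" : NP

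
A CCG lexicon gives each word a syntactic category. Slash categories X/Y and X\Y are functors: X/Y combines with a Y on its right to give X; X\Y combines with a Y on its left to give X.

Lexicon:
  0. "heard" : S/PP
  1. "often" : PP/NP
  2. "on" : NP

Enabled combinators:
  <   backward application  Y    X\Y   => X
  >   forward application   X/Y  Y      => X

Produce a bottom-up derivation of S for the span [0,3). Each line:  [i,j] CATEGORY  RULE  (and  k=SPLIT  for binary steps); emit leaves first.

[0,3] S   >
  [0,1] "heard" : S/PP
  [1,3] PP   >
    [1,2] "often" : PP/NP
    [2,3] "on" : NP

[0,1] S/PP  lex  "heard"
[1,2] PP/NP  lex  "often"
[2,3] NP  lex  "on"
[1,3] PP  >  k=2
[0,3] S  >  k=1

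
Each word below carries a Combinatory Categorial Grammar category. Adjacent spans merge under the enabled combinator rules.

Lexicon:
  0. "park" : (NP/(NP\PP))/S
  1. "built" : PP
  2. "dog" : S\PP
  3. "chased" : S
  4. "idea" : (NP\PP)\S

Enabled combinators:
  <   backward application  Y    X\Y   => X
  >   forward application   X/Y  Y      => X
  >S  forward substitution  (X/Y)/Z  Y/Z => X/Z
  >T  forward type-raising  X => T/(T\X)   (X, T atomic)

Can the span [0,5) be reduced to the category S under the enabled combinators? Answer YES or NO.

(NP/(NP\PP))/S PP S\PP S (NP\PP)\S
CKY chart[0,5] = {N/(N\NP), NP, NP/(NP\NP), PP/(PP\NP), S/(S\NP)}; S ∉ chart

NO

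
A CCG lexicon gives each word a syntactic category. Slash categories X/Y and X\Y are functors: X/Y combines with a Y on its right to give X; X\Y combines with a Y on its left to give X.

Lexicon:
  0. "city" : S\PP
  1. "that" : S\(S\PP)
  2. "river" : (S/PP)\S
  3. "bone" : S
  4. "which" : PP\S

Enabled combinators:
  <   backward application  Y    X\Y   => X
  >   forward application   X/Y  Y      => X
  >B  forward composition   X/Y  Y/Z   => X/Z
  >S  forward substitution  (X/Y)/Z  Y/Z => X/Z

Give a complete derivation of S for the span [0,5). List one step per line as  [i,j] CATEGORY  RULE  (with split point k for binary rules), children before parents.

[0,5] S   >
  [0,3] S/PP   <
    [0,2] S   <
      [0,1] "city" : S\PP
      [1,2] "that" : S\(S\PP)
    [2,3] "river" : (S/PP)\S
  [3,5] PP   <
    [3,4] "bone" : S
    [4,5] "which" : PP\S

[0,1] S\PP  lex  "city"
[1,2] S\(S\PP)  lex  "that"
[0,2] S  <  k=1
[2,3] (S/PP)\S  lex  "river"
[0,3] S/PP  <  k=2
[3,4] S  lex  "bone"
[4,5] PP\S  lex  "which"
[3,5] PP  <  k=4
[0,5] S  >  k=3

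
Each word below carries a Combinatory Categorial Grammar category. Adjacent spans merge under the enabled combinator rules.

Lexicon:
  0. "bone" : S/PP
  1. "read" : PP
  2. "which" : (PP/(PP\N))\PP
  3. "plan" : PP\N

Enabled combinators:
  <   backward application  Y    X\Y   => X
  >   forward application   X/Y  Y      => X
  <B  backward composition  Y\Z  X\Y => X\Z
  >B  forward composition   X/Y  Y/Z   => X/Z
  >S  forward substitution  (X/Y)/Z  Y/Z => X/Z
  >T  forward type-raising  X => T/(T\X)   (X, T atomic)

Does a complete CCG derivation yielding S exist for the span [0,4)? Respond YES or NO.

[0,4] S   >
  [0,1] "bone" : S/PP
  [1,4] PP   >
    [1,3] PP/(PP\N)   <
      [1,2] "read" : PP
      [2,3] "which" : (PP/(PP\N))\PP
    [3,4] "plan" : PP\N

YES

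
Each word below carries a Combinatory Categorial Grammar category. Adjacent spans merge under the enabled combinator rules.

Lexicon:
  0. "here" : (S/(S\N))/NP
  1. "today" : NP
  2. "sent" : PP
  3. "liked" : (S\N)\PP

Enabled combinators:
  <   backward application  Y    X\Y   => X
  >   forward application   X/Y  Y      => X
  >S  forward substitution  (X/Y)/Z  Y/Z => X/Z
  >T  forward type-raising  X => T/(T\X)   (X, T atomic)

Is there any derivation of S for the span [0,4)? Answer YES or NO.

[0,4] S   >
  [0,2] S/(S\N)   >
    [0,1] "here" : (S/(S\N))/NP
    [1,2] "today" : NP
  [2,4] S\N   <
    [2,3] "sent" : PP
    [3,4] "liked" : (S\N)\PP

YES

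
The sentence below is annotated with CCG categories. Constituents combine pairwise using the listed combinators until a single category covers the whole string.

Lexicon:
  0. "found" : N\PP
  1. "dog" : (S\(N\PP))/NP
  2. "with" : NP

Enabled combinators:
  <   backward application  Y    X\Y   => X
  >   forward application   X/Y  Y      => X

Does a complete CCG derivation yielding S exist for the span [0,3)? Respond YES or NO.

[0,3] S   <
  [0,1] "found" : N\PP
  [1,3] S\(N\PP)   >
    [1,2] "dog" : (S\(N\PP))/NP
    [2,3] "with" : NP

YES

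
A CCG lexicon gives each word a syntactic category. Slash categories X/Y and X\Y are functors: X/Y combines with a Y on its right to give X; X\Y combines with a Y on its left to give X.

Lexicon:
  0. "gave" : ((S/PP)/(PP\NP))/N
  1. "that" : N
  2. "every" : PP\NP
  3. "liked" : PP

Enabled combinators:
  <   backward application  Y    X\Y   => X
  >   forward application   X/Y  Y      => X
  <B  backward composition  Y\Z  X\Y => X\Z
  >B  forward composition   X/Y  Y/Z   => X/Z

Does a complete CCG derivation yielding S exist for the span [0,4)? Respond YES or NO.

YES

[0,4] S   >
  [0,3] S/PP   >
    [0,2] (S/PP)/(PP\NP)   >
      [0,1] "gave" : ((S/PP)/(PP\NP))/N
      [1,2] "that" : N
    [2,3] "every" : PP\NP
  [3,4] "liked" : PP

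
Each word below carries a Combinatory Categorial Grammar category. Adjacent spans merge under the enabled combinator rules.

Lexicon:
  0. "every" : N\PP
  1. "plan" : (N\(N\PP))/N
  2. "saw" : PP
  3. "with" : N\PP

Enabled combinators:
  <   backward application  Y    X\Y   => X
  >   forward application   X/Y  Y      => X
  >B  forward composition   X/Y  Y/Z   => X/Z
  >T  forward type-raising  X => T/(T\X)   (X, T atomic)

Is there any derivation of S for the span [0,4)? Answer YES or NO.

NO

N\PP (N\(N\PP))/N PP N\PP
CKY chart[0,4] = {N, N/(N\N), NP/(NP\N), PP/(PP\N), S/(S\N)}; S ∉ chart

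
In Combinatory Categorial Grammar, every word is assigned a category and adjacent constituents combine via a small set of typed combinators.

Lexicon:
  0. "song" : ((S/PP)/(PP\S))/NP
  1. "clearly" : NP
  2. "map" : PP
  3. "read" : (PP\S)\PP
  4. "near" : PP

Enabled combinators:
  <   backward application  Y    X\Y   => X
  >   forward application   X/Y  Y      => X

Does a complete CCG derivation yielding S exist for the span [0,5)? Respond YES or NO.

[0,5] S   >
  [0,4] S/PP   >
    [0,2] (S/PP)/(PP\S)   >
      [0,1] "song" : ((S/PP)/(PP\S))/NP
      [1,2] "clearly" : NP
    [2,4] PP\S   <
      [2,3] "map" : PP
      [3,4] "read" : (PP\S)\PP
  [4,5] "near" : PP

YES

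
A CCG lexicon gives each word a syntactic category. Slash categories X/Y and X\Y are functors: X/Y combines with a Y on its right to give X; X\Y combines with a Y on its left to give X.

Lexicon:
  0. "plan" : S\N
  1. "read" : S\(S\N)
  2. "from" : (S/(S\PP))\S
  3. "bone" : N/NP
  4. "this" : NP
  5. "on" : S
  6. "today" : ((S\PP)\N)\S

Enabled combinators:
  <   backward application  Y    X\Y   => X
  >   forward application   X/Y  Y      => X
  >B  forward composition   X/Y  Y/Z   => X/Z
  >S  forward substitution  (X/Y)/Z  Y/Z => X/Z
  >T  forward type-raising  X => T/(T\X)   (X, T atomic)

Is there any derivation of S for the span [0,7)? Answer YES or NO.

[0,7] S   >
  [0,3] S/(S\PP)   <
    [0,2] S   <
      [0,1] "plan" : S\N
      [1,2] "read" : S\(S\N)
    [2,3] "from" : (S/(S\PP))\S
  [3,7] S\PP   <
    [3,5] N   >
      [3,4] "bone" : N/NP
      [4,5] "this" : NP
    [5,7] (S\PP)\N   <
      [5,6] "on" : S
      [6,7] "today" : ((S\PP)\N)\S

YES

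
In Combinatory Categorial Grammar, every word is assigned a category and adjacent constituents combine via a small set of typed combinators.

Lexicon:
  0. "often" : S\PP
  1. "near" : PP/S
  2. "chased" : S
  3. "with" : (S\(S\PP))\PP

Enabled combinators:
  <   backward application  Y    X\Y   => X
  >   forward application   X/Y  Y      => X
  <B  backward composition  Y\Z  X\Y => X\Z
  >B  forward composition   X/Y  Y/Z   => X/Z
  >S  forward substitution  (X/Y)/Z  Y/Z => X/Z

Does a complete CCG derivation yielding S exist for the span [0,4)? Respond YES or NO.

[0,4] S   <
  [0,1] "often" : S\PP
  [1,4] S\(S\PP)   <
    [1,3] PP   >
      [1,2] "near" : PP/S
      [2,3] "chased" : S
    [3,4] "with" : (S\(S\PP))\PP

YES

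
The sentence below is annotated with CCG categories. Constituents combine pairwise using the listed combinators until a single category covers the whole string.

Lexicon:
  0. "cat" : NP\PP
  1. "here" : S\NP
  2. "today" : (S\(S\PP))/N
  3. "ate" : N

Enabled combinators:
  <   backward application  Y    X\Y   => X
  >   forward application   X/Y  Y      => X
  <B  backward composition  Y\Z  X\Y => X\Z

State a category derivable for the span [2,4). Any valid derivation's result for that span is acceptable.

[0,4] S   <
  [0,2] S\PP   <B
    [0,1] "cat" : NP\PP
    [1,2] "here" : S\NP
  [2,4] S\(S\PP)   >
    [2,3] "today" : (S\(S\PP))/N
    [3,4] "ate" : N

S\(S\PP)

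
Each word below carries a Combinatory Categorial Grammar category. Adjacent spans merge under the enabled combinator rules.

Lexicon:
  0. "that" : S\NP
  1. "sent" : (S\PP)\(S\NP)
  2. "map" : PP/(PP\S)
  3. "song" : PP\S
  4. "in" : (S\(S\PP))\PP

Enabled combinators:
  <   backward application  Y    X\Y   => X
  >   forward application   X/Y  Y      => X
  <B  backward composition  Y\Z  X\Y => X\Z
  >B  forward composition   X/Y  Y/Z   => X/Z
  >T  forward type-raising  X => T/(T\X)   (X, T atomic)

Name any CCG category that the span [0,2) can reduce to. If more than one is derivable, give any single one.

[0,5] S   <
  [0,2] S\PP   <
    [0,1] "that" : S\NP
    [1,2] "sent" : (S\PP)\(S\NP)
  [2,5] S\(S\PP)   <
    [2,4] PP   >
      [2,3] "map" : PP/(PP\S)
      [3,4] "song" : PP\S
    [4,5] "in" : (S\(S\PP))\PP

S\PP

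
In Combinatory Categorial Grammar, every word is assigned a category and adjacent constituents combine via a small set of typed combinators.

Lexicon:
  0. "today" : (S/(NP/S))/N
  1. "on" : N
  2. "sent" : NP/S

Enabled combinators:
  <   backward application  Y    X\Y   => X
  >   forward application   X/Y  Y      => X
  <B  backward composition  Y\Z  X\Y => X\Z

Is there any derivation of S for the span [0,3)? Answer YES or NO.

[0,3] S   >
  [0,2] S/(NP/S)   >
    [0,1] "today" : (S/(NP/S))/N
    [1,2] "on" : N
  [2,3] "sent" : NP/S

YES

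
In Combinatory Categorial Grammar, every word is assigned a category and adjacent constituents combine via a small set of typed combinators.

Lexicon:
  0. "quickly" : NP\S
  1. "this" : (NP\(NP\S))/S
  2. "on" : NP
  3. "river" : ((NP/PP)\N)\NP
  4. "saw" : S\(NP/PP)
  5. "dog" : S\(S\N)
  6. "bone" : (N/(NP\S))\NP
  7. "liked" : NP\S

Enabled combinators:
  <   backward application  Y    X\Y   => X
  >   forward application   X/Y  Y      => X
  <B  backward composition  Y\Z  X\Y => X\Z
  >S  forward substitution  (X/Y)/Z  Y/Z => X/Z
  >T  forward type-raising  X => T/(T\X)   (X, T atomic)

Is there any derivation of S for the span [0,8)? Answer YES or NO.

NP\S (NP\(NP\S))/S NP ((NP/PP)\N)\NP S\(NP/PP) S\(S\N) (N/(NP\S))\NP NP\S
CKY chart[0,8] = {N, N/(N\N), NP/(NP\N), PP/(PP\N), S/(S\N)}; S ∉ chart

NO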